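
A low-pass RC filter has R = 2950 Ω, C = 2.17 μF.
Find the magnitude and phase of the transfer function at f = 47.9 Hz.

Step 1 — Angular frequency: ω = 2π·47.9 = 301 rad/s.
Step 2 — Transfer function: H(jω) = 1/(1 + jωRC).
Step 3 — Denominator: 1 + jωRC = 1 + j·301·2950·2.17e-06 = 1 + j1.927.
Step 4 — H = 0.2122 - j0.4089.
Step 5 — Magnitude: |H| = 0.4607 (-6.7 dB); phase: φ = -62.6°.

|H| = 0.4607 (-6.7 dB), φ = -62.6°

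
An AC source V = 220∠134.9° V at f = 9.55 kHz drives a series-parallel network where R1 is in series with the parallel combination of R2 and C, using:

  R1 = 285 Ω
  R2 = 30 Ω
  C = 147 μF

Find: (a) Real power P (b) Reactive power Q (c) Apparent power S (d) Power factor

Step 1 — Angular frequency: ω = 2π·f = 2π·9550 = 6e+04 rad/s.
Step 2 — Component impedances:
  R1: Z = R = 285 Ω
  R2: Z = R = 30 Ω
  C: Z = 1/(jωC) = -j/(ω·C) = 0 - j0.1134 Ω
Step 3 — Parallel branch: R2 || C = 1/(1/R2 + 1/C) = 0.0004284 - j0.1134 Ω.
Step 4 — Series with R1: Z_total = R1 + (R2 || C) = 285 - j0.1134 Ω = 285∠-0.0° Ω.
Step 5 — Source phasor: V = 220∠134.9° V = -155.3 + j155.8 V.
Step 6 — Current: I = V / Z = -0.5451 + j0.5466 A = 0.7719∠134.9° A.
Step 7 — Complex power: S = V·I* = 169.8 - j0.06755 VA.
Step 8 — Real power: P = Re(S) = 169.8 W.
Step 9 — Reactive power: Q = Im(S) = -0.06755 VAR.
Step 10 — Apparent power: |S| = 169.8 VA.
Step 11 — Power factor: PF = P/|S| = 1 (leading).

(a) P = 169.8 W  (b) Q = -0.06755 VAR  (c) S = 169.8 VA  (d) PF = 1 (leading)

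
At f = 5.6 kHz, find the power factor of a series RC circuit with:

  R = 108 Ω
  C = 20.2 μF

Step 1 — Angular frequency: ω = 2π·f = 2π·5600 = 3.519e+04 rad/s.
Step 2 — Component impedances:
  R: Z = R = 108 Ω
  C: Z = 1/(jωC) = -j/(ω·C) = 0 - j1.407 Ω
Step 3 — Series combination: Z_total = R + C = 108 - j1.407 Ω = 108∠-0.7° Ω.
Step 4 — Power factor: PF = cos(φ) = Re(Z)/|Z| = 108/108.01 = 0.9999.
Step 5 — Type: Im(Z) = -1.407 ⇒ leading (phase φ = -0.7°).

PF = 0.9999 (leading, φ = -0.7°)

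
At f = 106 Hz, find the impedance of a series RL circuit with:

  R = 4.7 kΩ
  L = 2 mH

Step 1 — Angular frequency: ω = 2π·f = 2π·106 = 666 rad/s.
Step 2 — Component impedances:
  R: Z = R = 4700 Ω
  L: Z = jωL = j·666·0.002 = 0 + j1.332 Ω
Step 3 — Series combination: Z_total = R + L = 4700 + j1.332 Ω = 4700∠0.0° Ω.

Z = 4700 + j1.332 Ω = 4700∠0.0° Ω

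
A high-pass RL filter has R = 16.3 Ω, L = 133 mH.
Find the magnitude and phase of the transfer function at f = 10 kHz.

Step 1 — Angular frequency: ω = 2π·1e+04 = 6.283e+04 rad/s.
Step 2 — Transfer function: H(jω) = jωL/(R + jωL).
Step 3 — Numerator jωL = j·8357; denominator R + jωL = 16.3 + j8357.
Step 4 — H = 1 + j0.001951.
Step 5 — Magnitude: |H| = 1 (-0.0 dB); phase: φ = 0.1°.

|H| = 1 (-0.0 dB), φ = 0.1°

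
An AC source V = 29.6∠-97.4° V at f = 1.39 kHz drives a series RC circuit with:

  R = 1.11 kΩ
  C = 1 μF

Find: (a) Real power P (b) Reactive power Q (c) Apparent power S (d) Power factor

Step 1 — Angular frequency: ω = 2π·f = 2π·1390 = 8734 rad/s.
Step 2 — Component impedances:
  R: Z = R = 1110 Ω
  C: Z = 1/(jωC) = -j/(ω·C) = 0 - j114.5 Ω
Step 3 — Series combination: Z_total = R + C = 1110 - j114.5 Ω = 1116∠-5.9° Ω.
Step 4 — Source phasor: V = 29.6∠-97.4° V = -3.812 - j29.35 V.
Step 5 — Current: I = V / Z = -0.0006993 - j0.02652 A = 0.02653∠-91.5° A.
Step 6 — Complex power: S = V·I* = 0.781 - j0.08056 VA.
Step 7 — Real power: P = Re(S) = 0.781 W.
Step 8 — Reactive power: Q = Im(S) = -0.08056 VAR.
Step 9 — Apparent power: |S| = 0.7852 VA.
Step 10 — Power factor: PF = P/|S| = 0.9947 (leading).

(a) P = 0.781 W  (b) Q = -0.08056 VAR  (c) S = 0.7852 VA  (d) PF = 0.9947 (leading)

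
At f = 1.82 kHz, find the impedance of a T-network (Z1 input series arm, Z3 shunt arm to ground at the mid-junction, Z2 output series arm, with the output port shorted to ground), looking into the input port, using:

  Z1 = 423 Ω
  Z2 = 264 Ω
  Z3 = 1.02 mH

Step 1 — Angular frequency: ω = 2π·f = 2π·1820 = 1.144e+04 rad/s.
Step 2 — Component impedances:
  Z1: Z = R = 423 Ω
  Z2: Z = R = 264 Ω
  Z3: Z = jωL = j·1.144e+04·0.00102 = 0 + j11.66 Ω
Step 3 — With the output port shorted to ground, the output series arm Z2 runs from the junction to ground; the shunt arm Z3 also runs from the junction to ground. They appear in parallel: Z3 || Z2 = 0.5143 + j11.64 Ω.
Step 4 — Series with input arm Z1: Z_in = Z1 + (Z3 || Z2) = 423.5 + j11.64 Ω = 423.7∠1.6° Ω.

Z = 423.5 + j11.64 Ω = 423.7∠1.6° Ω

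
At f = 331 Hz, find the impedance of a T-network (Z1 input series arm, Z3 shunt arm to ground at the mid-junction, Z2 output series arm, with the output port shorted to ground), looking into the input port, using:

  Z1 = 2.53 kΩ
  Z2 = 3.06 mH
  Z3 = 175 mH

Step 1 — Angular frequency: ω = 2π·f = 2π·331 = 2080 rad/s.
Step 2 — Component impedances:
  Z1: Z = R = 2530 Ω
  Z2: Z = jωL = j·2080·0.00306 = 0 + j6.364 Ω
  Z3: Z = jωL = j·2080·0.175 = 0 + j364 Ω
Step 3 — With the output port shorted to ground, the output series arm Z2 runs from the junction to ground; the shunt arm Z3 also runs from the junction to ground. They appear in parallel: Z3 || Z2 = 0 + j6.255 Ω.
Step 4 — Series with input arm Z1: Z_in = Z1 + (Z3 || Z2) = 2530 + j6.255 Ω = 2530∠0.1° Ω.

Z = 2530 + j6.255 Ω = 2530∠0.1° Ω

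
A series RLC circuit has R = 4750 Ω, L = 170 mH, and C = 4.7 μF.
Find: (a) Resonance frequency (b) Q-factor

Step 1 — Resonance condition Im(Z)=0 gives ω₀ = 1/√(LC).
Step 2 — ω₀ = 1/√(0.17·4.7e-06) = 1119 rad/s.
Step 3 — f₀ = ω₀/(2π) = 178.1 Hz.
Step 4 — Series Q: Q = ω₀L/R = 1119·0.17/4750 = 0.04004.

(a) f₀ = 178.1 Hz  (b) Q = 0.04004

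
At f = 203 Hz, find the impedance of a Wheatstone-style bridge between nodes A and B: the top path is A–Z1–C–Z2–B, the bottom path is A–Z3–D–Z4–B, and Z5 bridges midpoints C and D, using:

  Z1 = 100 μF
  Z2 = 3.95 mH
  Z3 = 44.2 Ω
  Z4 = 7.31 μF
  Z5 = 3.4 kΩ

Step 1 — Angular frequency: ω = 2π·f = 2π·203 = 1275 rad/s.
Step 2 — Component impedances:
  Z1: Z = 1/(jωC) = -j/(ω·C) = 0 - j7.84 Ω
  Z2: Z = jωL = j·1275·0.00395 = 0 + j5.038 Ω
  Z3: Z = R = 44.2 Ω
  Z4: Z = 1/(jωC) = -j/(ω·C) = 0 - j107.3 Ω
  Z5: Z = R = 3400 Ω
Step 3 — Bridge requires nodal analysis (the Z5 bridge couples midpoints C and D, so the two paths cannot be reduced to a simple series/parallel combination). Setting node B to ground and injecting 1 A at node A, the 3-node admittance system at A, C, D solves to V_A = Z_AB = 0.03989 - j2.744 Ω = 2.745∠-89.2° Ω.

Z = 0.03989 - j2.744 Ω = 2.745∠-89.2° Ω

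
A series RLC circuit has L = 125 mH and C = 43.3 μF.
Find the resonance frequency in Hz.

Step 1 — Resonance condition Im(Z)=0 gives ω₀ = 1/√(LC).
Step 2 — ω₀ = 1/√(0.125·4.33e-05) = 429.8 rad/s.
Step 3 — f₀ = ω₀/(2π) = 68.41 Hz.

f₀ = 68.41 Hz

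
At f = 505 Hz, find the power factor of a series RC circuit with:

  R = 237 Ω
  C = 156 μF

Step 1 — Angular frequency: ω = 2π·f = 2π·505 = 3173 rad/s.
Step 2 — Component impedances:
  R: Z = R = 237 Ω
  C: Z = 1/(jωC) = -j/(ω·C) = 0 - j2.02 Ω
Step 3 — Series combination: Z_total = R + C = 237 - j2.02 Ω = 237∠-0.5° Ω.
Step 4 — Power factor: PF = cos(φ) = Re(Z)/|Z| = 237/237 = 1.
Step 5 — Type: Im(Z) = -2.02 ⇒ leading (phase φ = -0.5°).

PF = 1 (leading, φ = -0.5°)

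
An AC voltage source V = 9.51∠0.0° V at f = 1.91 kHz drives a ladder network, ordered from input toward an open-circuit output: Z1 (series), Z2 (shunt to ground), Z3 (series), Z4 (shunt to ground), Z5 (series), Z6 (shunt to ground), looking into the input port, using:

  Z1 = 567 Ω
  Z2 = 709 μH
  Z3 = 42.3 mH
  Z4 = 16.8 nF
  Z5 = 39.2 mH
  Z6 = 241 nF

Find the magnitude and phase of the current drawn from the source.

Step 1 — Angular frequency: ω = 2π·f = 2π·1910 = 1.2e+04 rad/s.
Step 2 — Component impedances:
  Z1: Z = R = 567 Ω
  Z2: Z = jωL = j·1.2e+04·0.000709 = 0 + j8.509 Ω
  Z3: Z = jωL = j·1.2e+04·0.0423 = 0 + j507.6 Ω
  Z4: Z = 1/(jωC) = -j/(ω·C) = 0 - j4960 Ω
  Z5: Z = jωL = j·1.2e+04·0.0392 = 0 + j470.4 Ω
  Z6: Z = 1/(jωC) = -j/(ω·C) = 0 - j345.8 Ω
Step 3 — Ladder network (open output): work backward from the far end, alternating series and parallel combinations. Z_in = 567 + j8.396 Ω = 567.1∠0.8° Ω.
Step 4 — Source phasor: V = 9.51∠0.0° V = 9.51 V.
Step 5 — Ohm's law: I = V / Z_total = (9.51) / (567 + j8.396) = 0.01677 - j0.0002483 A.
Step 6 — Convert to polar: |I| = 0.01677 A, ∠I = -0.8°.

I = 0.01677∠-0.8° A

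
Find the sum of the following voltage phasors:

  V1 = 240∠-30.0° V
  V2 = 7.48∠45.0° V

Step 1 — Convert each phasor to rectangular form:
  V1 = 240·(cos(-30.0°) + j·sin(-30.0°)) = 207.8 - j120 V
  V2 = 7.48·(cos(45.0°) + j·sin(45.0°)) = 5.289 + j5.289 V
Step 2 — Sum components: V_total = 213.1 - j114.7 V.
Step 3 — Convert to polar: |V_total| = 242 V, ∠V_total = -28.3°.

V_total = 242∠-28.3° V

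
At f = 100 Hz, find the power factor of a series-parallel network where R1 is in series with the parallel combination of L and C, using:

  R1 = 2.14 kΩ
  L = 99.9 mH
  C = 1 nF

Step 1 — Angular frequency: ω = 2π·f = 2π·100 = 628.3 rad/s.
Step 2 — Component impedances:
  R1: Z = R = 2140 Ω
  L: Z = jωL = j·628.3·0.0999 = 0 + j62.77 Ω
  C: Z = 1/(jωC) = -j/(ω·C) = 0 - j1.592e+06 Ω
Step 3 — Parallel branch: L || C = 1/(1/L + 1/C) = 0 + j62.77 Ω.
Step 4 — Series with R1: Z_total = R1 + (L || C) = 2140 + j62.77 Ω = 2141∠1.7° Ω.
Step 5 — Power factor: PF = cos(φ) = Re(Z)/|Z| = 2140/2140.9 = 0.9996.
Step 6 — Type: Im(Z) = 62.77 ⇒ lagging (phase φ = 1.7°).

PF = 0.9996 (lagging, φ = 1.7°)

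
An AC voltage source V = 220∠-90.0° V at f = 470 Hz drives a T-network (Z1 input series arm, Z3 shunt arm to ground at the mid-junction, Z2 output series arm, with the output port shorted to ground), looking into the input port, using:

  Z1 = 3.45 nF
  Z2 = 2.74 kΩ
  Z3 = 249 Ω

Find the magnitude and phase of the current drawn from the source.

Step 1 — Angular frequency: ω = 2π·f = 2π·470 = 2953 rad/s.
Step 2 — Component impedances:
  Z1: Z = 1/(jωC) = -j/(ω·C) = 0 - j9.815e+04 Ω
  Z2: Z = R = 2740 Ω
  Z3: Z = R = 249 Ω
Step 3 — With the output port shorted to ground, the output series arm Z2 runs from the junction to ground; the shunt arm Z3 also runs from the junction to ground. They appear in parallel: Z3 || Z2 = 228.3 Ω.
Step 4 — Series with input arm Z1: Z_in = Z1 + (Z3 || Z2) = 228.3 - j9.815e+04 Ω = 9.815e+04∠-89.9° Ω.
Step 5 — Source phasor: V = 220∠-90.0° V = 0 - j220 V.
Step 6 — Ohm's law: I = V / Z_total = (0 - j220) / (228.3 - j9.815e+04) = 0.002241 - j5.212e-06 A.
Step 7 — Convert to polar: |I| = 0.002241 A, ∠I = -0.1°.

I = 0.002241∠-0.1° A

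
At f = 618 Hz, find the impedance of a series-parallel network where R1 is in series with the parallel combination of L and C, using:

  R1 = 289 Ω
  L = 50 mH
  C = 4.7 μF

Step 1 — Angular frequency: ω = 2π·f = 2π·618 = 3883 rad/s.
Step 2 — Component impedances:
  R1: Z = R = 289 Ω
  L: Z = jωL = j·3883·0.05 = 0 + j194.2 Ω
  C: Z = 1/(jωC) = -j/(ω·C) = 0 - j54.79 Ω
Step 3 — Parallel branch: L || C = 1/(1/L + 1/C) = 0 - j76.34 Ω.
Step 4 — Series with R1: Z_total = R1 + (L || C) = 289 - j76.34 Ω = 298.9∠-14.8° Ω.

Z = 289 - j76.34 Ω = 298.9∠-14.8° Ω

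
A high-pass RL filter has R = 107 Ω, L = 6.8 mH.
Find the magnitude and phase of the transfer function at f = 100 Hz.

Step 1 — Angular frequency: ω = 2π·100 = 628.3 rad/s.
Step 2 — Transfer function: H(jω) = jωL/(R + jωL).
Step 3 — Numerator jωL = j·4.273; denominator R + jωL = 107 + j4.273.
Step 4 — H = 0.001592 + j0.03987.
Step 5 — Magnitude: |H| = 0.0399 (-28.0 dB); phase: φ = 87.7°.

|H| = 0.0399 (-28.0 dB), φ = 87.7°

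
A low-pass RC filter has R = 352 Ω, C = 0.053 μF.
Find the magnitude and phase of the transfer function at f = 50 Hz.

Step 1 — Angular frequency: ω = 2π·50 = 314.2 rad/s.
Step 2 — Transfer function: H(jω) = 1/(1 + jωRC).
Step 3 — Denominator: 1 + jωRC = 1 + j·314.2·352·5.3e-08 = 1 + j0.005861.
Step 4 — H = 1 - j0.005861.
Step 5 — Magnitude: |H| = 1 (-0.0 dB); phase: φ = -0.3°.

|H| = 1 (-0.0 dB), φ = -0.3°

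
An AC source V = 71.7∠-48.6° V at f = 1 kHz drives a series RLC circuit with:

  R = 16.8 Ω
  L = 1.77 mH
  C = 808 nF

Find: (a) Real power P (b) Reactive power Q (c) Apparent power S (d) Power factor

Step 1 — Angular frequency: ω = 2π·f = 2π·1000 = 6283 rad/s.
Step 2 — Component impedances:
  R: Z = R = 16.8 Ω
  L: Z = jωL = j·6283·0.00177 = 0 + j11.12 Ω
  C: Z = 1/(jωC) = -j/(ω·C) = 0 - j197 Ω
Step 3 — Series combination: Z_total = R + L + C = 16.8 - j185.9 Ω = 186.6∠-84.8° Ω.
Step 4 — Source phasor: V = 71.7∠-48.6° V = 47.42 - j53.78 V.
Step 5 — Current: I = V / Z = 0.3099 + j0.2271 A = 0.3842∠36.2° A.
Step 6 — Complex power: S = V·I* = 2.48 - j27.44 VA.
Step 7 — Real power: P = Re(S) = 2.48 W.
Step 8 — Reactive power: Q = Im(S) = -27.44 VAR.
Step 9 — Apparent power: |S| = 27.55 VA.
Step 10 — Power factor: PF = P/|S| = 0.09003 (leading).

(a) P = 2.48 W  (b) Q = -27.44 VAR  (c) S = 27.55 VA  (d) PF = 0.09003 (leading)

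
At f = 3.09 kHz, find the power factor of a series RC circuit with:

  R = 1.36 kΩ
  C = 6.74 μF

Step 1 — Angular frequency: ω = 2π·f = 2π·3090 = 1.942e+04 rad/s.
Step 2 — Component impedances:
  R: Z = R = 1360 Ω
  C: Z = 1/(jωC) = -j/(ω·C) = 0 - j7.642 Ω
Step 3 — Series combination: Z_total = R + C = 1360 - j7.642 Ω = 1360∠-0.3° Ω.
Step 4 — Power factor: PF = cos(φ) = Re(Z)/|Z| = 1360/1360 = 1.
Step 5 — Type: Im(Z) = -7.642 ⇒ leading (phase φ = -0.3°).

PF = 1 (leading, φ = -0.3°)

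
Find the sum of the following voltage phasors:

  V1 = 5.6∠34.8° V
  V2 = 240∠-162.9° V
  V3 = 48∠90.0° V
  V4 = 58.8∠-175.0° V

Step 1 — Convert each phasor to rectangular form:
  V1 = 5.6·(cos(34.8°) + j·sin(34.8°)) = 4.598 + j3.196 V
  V2 = 240·(cos(-162.9°) + j·sin(-162.9°)) = -229.4 - j70.57 V
  V3 = 48·(cos(90.0°) + j·sin(90.0°)) = 0 + j48 V
  V4 = 58.8·(cos(-175.0°) + j·sin(-175.0°)) = -58.58 - j5.125 V
Step 2 — Sum components: V_total = -283.4 - j24.5 V.
Step 3 — Convert to polar: |V_total| = 284.4 V, ∠V_total = -175.1°.

V_total = 284.4∠-175.1° V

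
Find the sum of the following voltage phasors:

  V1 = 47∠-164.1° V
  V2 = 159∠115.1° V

Step 1 — Convert each phasor to rectangular form:
  V1 = 47·(cos(-164.1°) + j·sin(-164.1°)) = -45.2 - j12.88 V
  V2 = 159·(cos(115.1°) + j·sin(115.1°)) = -67.45 + j144 V
Step 2 — Sum components: V_total = -112.6 + j131.1 V.
Step 3 — Convert to polar: |V_total| = 172.9 V, ∠V_total = 130.7°.

V_total = 172.9∠130.7° V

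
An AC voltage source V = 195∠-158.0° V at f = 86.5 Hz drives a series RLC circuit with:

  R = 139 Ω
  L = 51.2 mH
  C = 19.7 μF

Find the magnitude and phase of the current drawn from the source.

Step 1 — Angular frequency: ω = 2π·f = 2π·86.5 = 543.5 rad/s.
Step 2 — Component impedances:
  R: Z = R = 139 Ω
  L: Z = jωL = j·543.5·0.0512 = 0 + j27.83 Ω
  C: Z = 1/(jωC) = -j/(ω·C) = 0 - j93.4 Ω
Step 3 — Series combination: Z_total = R + L + C = 139 - j65.57 Ω = 153.7∠-25.3° Ω.
Step 4 — Source phasor: V = 195∠-158.0° V = -180.8 - j73.05 V.
Step 5 — Ohm's law: I = V / Z_total = (-180.8 - j73.05) / (139 - j65.57) = -0.8612 - j0.9318 A.
Step 6 — Convert to polar: |I| = 1.269 A, ∠I = -132.7°.

I = 1.269∠-132.7° A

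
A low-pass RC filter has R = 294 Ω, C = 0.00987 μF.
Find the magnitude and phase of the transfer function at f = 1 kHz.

Step 1 — Angular frequency: ω = 2π·1000 = 6283 rad/s.
Step 2 — Transfer function: H(jω) = 1/(1 + jωRC).
Step 3 — Denominator: 1 + jωRC = 1 + j·6283·294·9.87e-09 = 1 + j0.01823.
Step 4 — H = 0.9997 - j0.01823.
Step 5 — Magnitude: |H| = 0.9998 (-0.0 dB); phase: φ = -1.0°.

|H| = 0.9998 (-0.0 dB), φ = -1.0°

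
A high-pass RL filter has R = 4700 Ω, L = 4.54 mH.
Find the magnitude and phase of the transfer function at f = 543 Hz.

Step 1 — Angular frequency: ω = 2π·543 = 3412 rad/s.
Step 2 — Transfer function: H(jω) = jωL/(R + jωL).
Step 3 — Numerator jωL = j·15.49; denominator R + jωL = 4700 + j15.49.
Step 4 — H = 1.086e-05 + j0.003296.
Step 5 — Magnitude: |H| = 0.003296 (-49.6 dB); phase: φ = 89.8°.

|H| = 0.003296 (-49.6 dB), φ = 89.8°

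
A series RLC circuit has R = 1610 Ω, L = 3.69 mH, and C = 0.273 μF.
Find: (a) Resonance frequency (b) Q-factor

Step 1 — Resonance condition Im(Z)=0 gives ω₀ = 1/√(LC).
Step 2 — ω₀ = 1/√(0.00369·2.73e-07) = 3.151e+04 rad/s.
Step 3 — f₀ = ω₀/(2π) = 5014 Hz.
Step 4 — Series Q: Q = ω₀L/R = 3.151e+04·0.00369/1610 = 0.07221.

(a) f₀ = 5014 Hz  (b) Q = 0.07221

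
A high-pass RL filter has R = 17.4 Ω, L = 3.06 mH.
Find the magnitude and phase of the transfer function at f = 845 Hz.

Step 1 — Angular frequency: ω = 2π·845 = 5309 rad/s.
Step 2 — Transfer function: H(jω) = jωL/(R + jωL).
Step 3 — Numerator jωL = j·16.25; denominator R + jωL = 17.4 + j16.25.
Step 4 — H = 0.4658 + j0.4988.
Step 5 — Magnitude: |H| = 0.6825 (-3.3 dB); phase: φ = 47.0°.

|H| = 0.6825 (-3.3 dB), φ = 47.0°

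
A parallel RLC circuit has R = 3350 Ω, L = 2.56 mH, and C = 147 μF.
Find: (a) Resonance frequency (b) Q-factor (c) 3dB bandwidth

Step 1 — Resonance: ω₀ = 1/√(LC) = 1/√(0.00256·0.000147) = 1630 rad/s.
Step 2 — f₀ = ω₀/(2π) = 259.4 Hz.
Step 3 — Parallel Q: Q = R/(ω₀L) = 3350/(1630·0.00256) = 802.8.
Step 4 — Bandwidth: Δω = ω₀/Q = 2.031 rad/s; BW = Δω/(2π) = 0.3232 Hz.

(a) f₀ = 259.4 Hz  (b) Q = 802.8  (c) BW = 0.3232 Hz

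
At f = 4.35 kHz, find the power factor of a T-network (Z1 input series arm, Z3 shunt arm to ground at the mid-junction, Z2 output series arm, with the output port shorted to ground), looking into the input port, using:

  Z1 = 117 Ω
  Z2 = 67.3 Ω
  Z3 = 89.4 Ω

Step 1 — Angular frequency: ω = 2π·f = 2π·4350 = 2.733e+04 rad/s.
Step 2 — Component impedances:
  Z1: Z = R = 117 Ω
  Z2: Z = R = 67.3 Ω
  Z3: Z = R = 89.4 Ω
Step 3 — With the output port shorted to ground, the output series arm Z2 runs from the junction to ground; the shunt arm Z3 also runs from the junction to ground. They appear in parallel: Z3 || Z2 = 38.4 Ω.
Step 4 — Series with input arm Z1: Z_in = Z1 + (Z3 || Z2) = 155.4 Ω = 155.4∠0.0° Ω.
Step 5 — Power factor: PF = cos(φ) = Re(Z)/|Z| = 155.4/155.4 = 1.
Step 6 — Type: Im(Z) = 0 ⇒ unity (phase φ = 0.0°).

PF = 1 (unity, φ = 0.0°)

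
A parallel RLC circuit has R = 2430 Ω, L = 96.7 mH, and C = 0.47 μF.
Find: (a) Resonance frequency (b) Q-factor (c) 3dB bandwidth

Step 1 — Resonance: ω₀ = 1/√(LC) = 1/√(0.0967·4.7e-07) = 4691 rad/s.
Step 2 — f₀ = ω₀/(2π) = 746.5 Hz.
Step 3 — Parallel Q: Q = R/(ω₀L) = 2430/(4691·0.0967) = 5.357.
Step 4 — Bandwidth: Δω = ω₀/Q = 875.6 rad/s; BW = Δω/(2π) = 139.4 Hz.

(a) f₀ = 746.5 Hz  (b) Q = 5.357  (c) BW = 139.4 Hz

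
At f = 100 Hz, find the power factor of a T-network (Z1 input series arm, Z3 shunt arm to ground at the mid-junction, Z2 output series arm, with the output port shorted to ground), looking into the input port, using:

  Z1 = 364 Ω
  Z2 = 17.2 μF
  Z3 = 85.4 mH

Step 1 — Angular frequency: ω = 2π·f = 2π·100 = 628.3 rad/s.
Step 2 — Component impedances:
  Z1: Z = R = 364 Ω
  Z2: Z = 1/(jωC) = -j/(ω·C) = 0 - j92.53 Ω
  Z3: Z = jωL = j·628.3·0.0854 = 0 + j53.66 Ω
Step 3 — With the output port shorted to ground, the output series arm Z2 runs from the junction to ground; the shunt arm Z3 also runs from the junction to ground. They appear in parallel: Z3 || Z2 = 0 + j127.7 Ω.
Step 4 — Series with input arm Z1: Z_in = Z1 + (Z3 || Z2) = 364 + j127.7 Ω = 385.8∠19.3° Ω.
Step 5 — Power factor: PF = cos(φ) = Re(Z)/|Z| = 364/385.76 = 0.9436.
Step 6 — Type: Im(Z) = 127.7 ⇒ lagging (phase φ = 19.3°).

PF = 0.9436 (lagging, φ = 19.3°)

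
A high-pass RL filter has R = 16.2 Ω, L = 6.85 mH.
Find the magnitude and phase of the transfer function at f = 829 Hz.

Step 1 — Angular frequency: ω = 2π·829 = 5209 rad/s.
Step 2 — Transfer function: H(jω) = jωL/(R + jωL).
Step 3 — Numerator jωL = j·35.68; denominator R + jωL = 16.2 + j35.68.
Step 4 — H = 0.8291 + j0.3764.
Step 5 — Magnitude: |H| = 0.9105 (-0.8 dB); phase: φ = 24.4°.

|H| = 0.9105 (-0.8 dB), φ = 24.4°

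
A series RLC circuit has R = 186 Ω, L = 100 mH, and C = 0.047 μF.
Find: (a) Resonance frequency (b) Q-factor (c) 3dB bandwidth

Step 1 — Resonance: ω₀ = 1/√(LC) = 1/√(0.1·4.7e-08) = 1.459e+04 rad/s.
Step 2 — f₀ = ω₀/(2π) = 2322 Hz.
Step 3 — Series Q: Q = ω₀L/R = 1.459e+04·0.1/186 = 7.842.
Step 4 — Bandwidth: Δω = ω₀/Q = 1860 rad/s; BW = Δω/(2π) = 296 Hz.

(a) f₀ = 2322 Hz  (b) Q = 7.842  (c) BW = 296 Hz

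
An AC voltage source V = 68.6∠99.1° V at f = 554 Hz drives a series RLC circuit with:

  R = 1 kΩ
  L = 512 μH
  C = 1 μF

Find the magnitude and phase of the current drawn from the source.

Step 1 — Angular frequency: ω = 2π·f = 2π·554 = 3481 rad/s.
Step 2 — Component impedances:
  R: Z = R = 1000 Ω
  L: Z = jωL = j·3481·0.000512 = 0 + j1.782 Ω
  C: Z = 1/(jωC) = -j/(ω·C) = 0 - j287.3 Ω
Step 3 — Series combination: Z_total = R + L + C = 1000 - j285.5 Ω = 1040∠-15.9° Ω.
Step 4 — Source phasor: V = 68.6∠99.1° V = -10.85 + j67.74 V.
Step 5 — Ohm's law: I = V / Z_total = (-10.85 + j67.74) / (1000 - j285.5) = -0.02791 + j0.05977 A.
Step 6 — Convert to polar: |I| = 0.06596 A, ∠I = 115.0°.

I = 0.06596∠115.0° A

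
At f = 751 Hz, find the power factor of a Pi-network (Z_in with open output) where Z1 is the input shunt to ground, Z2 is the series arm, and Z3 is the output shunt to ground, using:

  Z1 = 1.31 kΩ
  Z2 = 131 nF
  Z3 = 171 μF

Step 1 — Angular frequency: ω = 2π·f = 2π·751 = 4719 rad/s.
Step 2 — Component impedances:
  Z1: Z = R = 1310 Ω
  Z2: Z = 1/(jωC) = -j/(ω·C) = 0 - j1618 Ω
  Z3: Z = 1/(jωC) = -j/(ω·C) = 0 - j1.239 Ω
Step 3 — With open output, the series arm Z2 and the output shunt Z3 appear in series to ground: Z2 + Z3 = 0 - j1619 Ω.
Step 4 — Parallel with input shunt Z1: Z_in = Z1 || (Z2 + Z3) = 791.7 - j640.6 Ω = 1018∠-39.0° Ω.
Step 5 — Power factor: PF = cos(φ) = Re(Z)/|Z| = 791.67/1018.4 = 0.7774.
Step 6 — Type: Im(Z) = -640.6 ⇒ leading (phase φ = -39.0°).

PF = 0.7774 (leading, φ = -39.0°)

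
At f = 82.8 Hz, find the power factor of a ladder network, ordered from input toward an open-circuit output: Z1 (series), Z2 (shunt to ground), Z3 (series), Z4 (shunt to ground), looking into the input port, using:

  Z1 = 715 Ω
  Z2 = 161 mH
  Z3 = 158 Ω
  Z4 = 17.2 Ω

Step 1 — Angular frequency: ω = 2π·f = 2π·82.8 = 520.2 rad/s.
Step 2 — Component impedances:
  Z1: Z = R = 715 Ω
  Z2: Z = jωL = j·520.2·0.161 = 0 + j83.76 Ω
  Z3: Z = R = 158 Ω
  Z4: Z = R = 17.2 Ω
Step 3 — Ladder network (open output): work backward from the far end, alternating series and parallel combinations. Z_in = 747.6 + j68.18 Ω = 750.7∠5.2° Ω.
Step 4 — Power factor: PF = cos(φ) = Re(Z)/|Z| = 747.6/750.7 = 0.9959.
Step 5 — Type: Im(Z) = 68.18 ⇒ lagging (phase φ = 5.2°).

PF = 0.9959 (lagging, φ = 5.2°)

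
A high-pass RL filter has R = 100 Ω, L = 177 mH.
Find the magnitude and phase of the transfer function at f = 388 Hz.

Step 1 — Angular frequency: ω = 2π·388 = 2438 rad/s.
Step 2 — Transfer function: H(jω) = jωL/(R + jωL).
Step 3 — Numerator jωL = j·431.5; denominator R + jωL = 100 + j431.5.
Step 4 — H = 0.949 + j0.2199.
Step 5 — Magnitude: |H| = 0.9742 (-0.2 dB); phase: φ = 13.0°.

|H| = 0.9742 (-0.2 dB), φ = 13.0°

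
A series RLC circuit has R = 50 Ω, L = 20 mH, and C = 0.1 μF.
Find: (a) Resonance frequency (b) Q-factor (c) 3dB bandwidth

Step 1 — Resonance condition Im(Z)=0 gives ω₀ = 1/√(LC).
Step 2 — ω₀ = 1/√(0.02·1e-07) = 2.236e+04 rad/s.
Step 3 — f₀ = ω₀/(2π) = 3559 Hz.
Step 4 — Series Q: Q = ω₀L/R = 2.236e+04·0.02/50 = 8.944.
Step 5 — 3dB bandwidth: Δω = ω₀/Q = 2500 rad/s; BW = Δω/(2π) = 397.9 Hz.

(a) f₀ = 3559 Hz  (b) Q = 8.944  (c) BW = 397.9 Hz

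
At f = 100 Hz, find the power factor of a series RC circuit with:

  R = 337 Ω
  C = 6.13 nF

Step 1 — Angular frequency: ω = 2π·f = 2π·100 = 628.3 rad/s.
Step 2 — Component impedances:
  R: Z = R = 337 Ω
  C: Z = 1/(jωC) = -j/(ω·C) = 0 - j2.596e+05 Ω
Step 3 — Series combination: Z_total = R + C = 337 - j2.596e+05 Ω = 2.596e+05∠-89.9° Ω.
Step 4 — Power factor: PF = cos(φ) = Re(Z)/|Z| = 337/2.596e+05 = 0.001298.
Step 5 — Type: Im(Z) = -2.596e+05 ⇒ leading (phase φ = -89.9°).

PF = 0.001298 (leading, φ = -89.9°)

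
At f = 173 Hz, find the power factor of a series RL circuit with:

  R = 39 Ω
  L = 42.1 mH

Step 1 — Angular frequency: ω = 2π·f = 2π·173 = 1087 rad/s.
Step 2 — Component impedances:
  R: Z = R = 39 Ω
  L: Z = jωL = j·1087·0.0421 = 0 + j45.76 Ω
Step 3 — Series combination: Z_total = R + L = 39 + j45.76 Ω = 60.13∠49.6° Ω.
Step 4 — Power factor: PF = cos(φ) = Re(Z)/|Z| = 39/60.13 = 0.6486.
Step 5 — Type: Im(Z) = 45.76 ⇒ lagging (phase φ = 49.6°).

PF = 0.6486 (lagging, φ = 49.6°)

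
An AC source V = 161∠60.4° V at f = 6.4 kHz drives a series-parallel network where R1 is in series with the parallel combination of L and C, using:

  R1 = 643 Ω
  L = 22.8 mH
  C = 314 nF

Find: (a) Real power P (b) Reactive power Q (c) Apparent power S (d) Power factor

Step 1 — Angular frequency: ω = 2π·f = 2π·6400 = 4.021e+04 rad/s.
Step 2 — Component impedances:
  R1: Z = R = 643 Ω
  L: Z = jωL = j·4.021e+04·0.0228 = 0 + j916.8 Ω
  C: Z = 1/(jωC) = -j/(ω·C) = 0 - j79.2 Ω
Step 3 — Parallel branch: L || C = 1/(1/L + 1/C) = 0 - j86.69 Ω.
Step 4 — Series with R1: Z_total = R1 + (L || C) = 643 - j86.69 Ω = 648.8∠-7.7° Ω.
Step 5 — Source phasor: V = 161∠60.4° V = 79.52 + j140 V.
Step 6 — Current: I = V / Z = 0.09264 + j0.2302 A = 0.2481∠68.1° A.
Step 7 — Complex power: S = V·I* = 39.59 - j5.338 VA.
Step 8 — Real power: P = Re(S) = 39.59 W.
Step 9 — Reactive power: Q = Im(S) = -5.338 VAR.
Step 10 — Apparent power: |S| = 39.95 VA.
Step 11 — Power factor: PF = P/|S| = 0.991 (leading).

(a) P = 39.59 W  (b) Q = -5.338 VAR  (c) S = 39.95 VA  (d) PF = 0.991 (leading)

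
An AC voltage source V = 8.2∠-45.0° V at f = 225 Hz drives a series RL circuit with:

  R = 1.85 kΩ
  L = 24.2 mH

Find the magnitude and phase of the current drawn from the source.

Step 1 — Angular frequency: ω = 2π·f = 2π·225 = 1414 rad/s.
Step 2 — Component impedances:
  R: Z = R = 1850 Ω
  L: Z = jωL = j·1414·0.0242 = 0 + j34.21 Ω
Step 3 — Series combination: Z_total = R + L = 1850 + j34.21 Ω = 1850∠1.1° Ω.
Step 4 — Source phasor: V = 8.2∠-45.0° V = 5.798 - j5.798 V.
Step 5 — Ohm's law: I = V / Z_total = (5.798 - j5.798) / (1850 + j34.21) = 0.003075 - j0.003191 A.
Step 6 — Convert to polar: |I| = 0.004432 A, ∠I = -46.1°.

I = 0.004432∠-46.1° A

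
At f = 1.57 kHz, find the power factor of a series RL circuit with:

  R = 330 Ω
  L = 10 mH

Step 1 — Angular frequency: ω = 2π·f = 2π·1570 = 9865 rad/s.
Step 2 — Component impedances:
  R: Z = R = 330 Ω
  L: Z = jωL = j·9865·0.01 = 0 + j98.65 Ω
Step 3 — Series combination: Z_total = R + L = 330 + j98.65 Ω = 344.4∠16.6° Ω.
Step 4 — Power factor: PF = cos(φ) = Re(Z)/|Z| = 330/344.43 = 0.9581.
Step 5 — Type: Im(Z) = 98.65 ⇒ lagging (phase φ = 16.6°).

PF = 0.9581 (lagging, φ = 16.6°)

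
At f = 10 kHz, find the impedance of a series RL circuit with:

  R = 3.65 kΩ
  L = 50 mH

Step 1 — Angular frequency: ω = 2π·f = 2π·1e+04 = 6.283e+04 rad/s.
Step 2 — Component impedances:
  R: Z = R = 3650 Ω
  L: Z = jωL = j·6.283e+04·0.05 = 0 + j3142 Ω
Step 3 — Series combination: Z_total = R + L = 3650 + j3142 Ω = 4816∠40.7° Ω.

Z = 3650 + j3142 Ω = 4816∠40.7° Ω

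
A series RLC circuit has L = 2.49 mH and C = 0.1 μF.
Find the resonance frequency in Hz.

Step 1 — Resonance condition Im(Z)=0 gives ω₀ = 1/√(LC).
Step 2 — ω₀ = 1/√(0.00249·1e-07) = 6.337e+04 rad/s.
Step 3 — f₀ = ω₀/(2π) = 1.009e+04 Hz.

f₀ = 1.009e+04 Hz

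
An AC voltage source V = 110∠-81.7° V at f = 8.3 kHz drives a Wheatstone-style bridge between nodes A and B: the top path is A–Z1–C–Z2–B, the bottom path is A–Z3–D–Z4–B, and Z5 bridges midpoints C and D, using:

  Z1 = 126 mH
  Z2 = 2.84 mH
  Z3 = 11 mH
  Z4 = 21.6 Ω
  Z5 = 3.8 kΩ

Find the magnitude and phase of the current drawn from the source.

Step 1 — Angular frequency: ω = 2π·f = 2π·8300 = 5.215e+04 rad/s.
Step 2 — Component impedances:
  Z1: Z = jωL = j·5.215e+04·0.126 = 0 + j6571 Ω
  Z2: Z = jωL = j·5.215e+04·0.00284 = 0 + j148.1 Ω
  Z3: Z = jωL = j·5.215e+04·0.011 = 0 + j573.7 Ω
  Z4: Z = R = 21.6 Ω
  Z5: Z = R = 3800 Ω
Step 3 — Bridge requires nodal analysis (the Z5 bridge couples midpoints C and D, so the two paths cannot be reduced to a simple series/parallel combination). Setting node B to ground and injecting 1 A at node A, the 3-node admittance system at A, C, D solves to V_A = Z_AB = 18.28 + j528.7 Ω = 529∠88.0° Ω.
Step 4 — Source phasor: V = 110∠-81.7° V = 15.88 - j108.8 V.
Step 5 — Ohm's law: I = V / Z_total = (15.88 - j108.8) / (18.28 + j528.7) = -0.2046 - j0.03711 A.
Step 6 — Convert to polar: |I| = 0.2079 A, ∠I = -169.7°.

I = 0.2079∠-169.7° A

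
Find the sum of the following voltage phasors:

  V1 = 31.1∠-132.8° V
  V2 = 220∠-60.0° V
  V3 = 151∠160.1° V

Step 1 — Convert each phasor to rectangular form:
  V1 = 31.1·(cos(-132.8°) + j·sin(-132.8°)) = -21.13 - j22.82 V
  V2 = 220·(cos(-60.0°) + j·sin(-60.0°)) = 110 - j190.5 V
  V3 = 151·(cos(160.1°) + j·sin(160.1°)) = -142 + j51.4 V
Step 2 — Sum components: V_total = -53.11 - j161.9 V.
Step 3 — Convert to polar: |V_total| = 170.4 V, ∠V_total = -108.2°.

V_total = 170.4∠-108.2° V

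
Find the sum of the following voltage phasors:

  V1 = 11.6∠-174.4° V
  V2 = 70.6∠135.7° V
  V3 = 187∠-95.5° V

Step 1 — Convert each phasor to rectangular form:
  V1 = 11.6·(cos(-174.4°) + j·sin(-174.4°)) = -11.54 - j1.132 V
  V2 = 70.6·(cos(135.7°) + j·sin(135.7°)) = -50.53 + j49.31 V
  V3 = 187·(cos(-95.5°) + j·sin(-95.5°)) = -17.92 - j186.1 V
Step 2 — Sum components: V_total = -80 - j138 V.
Step 3 — Convert to polar: |V_total| = 159.5 V, ∠V_total = -120.1°.

V_total = 159.5∠-120.1° V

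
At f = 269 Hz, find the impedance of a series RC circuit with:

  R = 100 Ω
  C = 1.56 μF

Step 1 — Angular frequency: ω = 2π·f = 2π·269 = 1690 rad/s.
Step 2 — Component impedances:
  R: Z = R = 100 Ω
  C: Z = 1/(jωC) = -j/(ω·C) = 0 - j379.3 Ω
Step 3 — Series combination: Z_total = R + C = 100 - j379.3 Ω = 392.2∠-75.2° Ω.

Z = 100 - j379.3 Ω = 392.2∠-75.2° Ω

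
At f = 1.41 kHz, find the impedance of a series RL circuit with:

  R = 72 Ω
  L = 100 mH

Step 1 — Angular frequency: ω = 2π·f = 2π·1410 = 8859 rad/s.
Step 2 — Component impedances:
  R: Z = R = 72 Ω
  L: Z = jωL = j·8859·0.1 = 0 + j885.9 Ω
Step 3 — Series combination: Z_total = R + L = 72 + j885.9 Ω = 888.9∠85.4° Ω.

Z = 72 + j885.9 Ω = 888.9∠85.4° Ω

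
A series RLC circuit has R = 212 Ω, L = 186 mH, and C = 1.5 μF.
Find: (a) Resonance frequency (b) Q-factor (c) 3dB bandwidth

Step 1 — Resonance: ω₀ = 1/√(LC) = 1/√(0.186·1.5e-06) = 1893 rad/s.
Step 2 — f₀ = ω₀/(2π) = 301.3 Hz.
Step 3 — Series Q: Q = ω₀L/R = 1893·0.186/212 = 1.661.
Step 4 — Bandwidth: Δω = ω₀/Q = 1140 rad/s; BW = Δω/(2π) = 181.4 Hz.

(a) f₀ = 301.3 Hz  (b) Q = 1.661  (c) BW = 181.4 Hz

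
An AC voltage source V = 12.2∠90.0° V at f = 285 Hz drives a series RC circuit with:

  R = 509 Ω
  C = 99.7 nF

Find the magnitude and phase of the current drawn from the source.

Step 1 — Angular frequency: ω = 2π·f = 2π·285 = 1791 rad/s.
Step 2 — Component impedances:
  R: Z = R = 509 Ω
  C: Z = 1/(jωC) = -j/(ω·C) = 0 - j5601 Ω
Step 3 — Series combination: Z_total = R + C = 509 - j5601 Ω = 5624∠-84.8° Ω.
Step 4 — Source phasor: V = 12.2∠90.0° V = 0 + j12.2 V.
Step 5 — Ohm's law: I = V / Z_total = (0 + j12.2) / (509 - j5601) = -0.00216 + j0.0001963 A.
Step 6 — Convert to polar: |I| = 0.002169 A, ∠I = 174.8°.

I = 0.002169∠174.8° A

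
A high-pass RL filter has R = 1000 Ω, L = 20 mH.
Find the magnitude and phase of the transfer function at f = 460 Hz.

Step 1 — Angular frequency: ω = 2π·460 = 2890 rad/s.
Step 2 — Transfer function: H(jω) = jωL/(R + jωL).
Step 3 — Numerator jωL = j·57.81; denominator R + jωL = 1000 + j57.81.
Step 4 — H = 0.00333 + j0.05761.
Step 5 — Magnitude: |H| = 0.05771 (-24.8 dB); phase: φ = 86.7°.

|H| = 0.05771 (-24.8 dB), φ = 86.7°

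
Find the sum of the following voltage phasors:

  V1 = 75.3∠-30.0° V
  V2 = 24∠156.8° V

Step 1 — Convert each phasor to rectangular form:
  V1 = 75.3·(cos(-30.0°) + j·sin(-30.0°)) = 65.21 - j37.65 V
  V2 = 24·(cos(156.8°) + j·sin(156.8°)) = -22.06 + j9.455 V
Step 2 — Sum components: V_total = 43.15 - j28.2 V.
Step 3 — Convert to polar: |V_total| = 51.55 V, ∠V_total = -33.2°.

V_total = 51.55∠-33.2° V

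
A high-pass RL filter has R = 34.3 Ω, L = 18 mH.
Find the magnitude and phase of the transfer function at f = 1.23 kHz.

Step 1 — Angular frequency: ω = 2π·1230 = 7728 rad/s.
Step 2 — Transfer function: H(jω) = jωL/(R + jωL).
Step 3 — Numerator jωL = j·139.1; denominator R + jωL = 34.3 + j139.1.
Step 4 — H = 0.9427 + j0.2324.
Step 5 — Magnitude: |H| = 0.9709 (-0.3 dB); phase: φ = 13.9°.

|H| = 0.9709 (-0.3 dB), φ = 13.9°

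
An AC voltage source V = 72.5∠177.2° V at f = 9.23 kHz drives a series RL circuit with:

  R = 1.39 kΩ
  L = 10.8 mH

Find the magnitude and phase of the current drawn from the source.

Step 1 — Angular frequency: ω = 2π·f = 2π·9230 = 5.799e+04 rad/s.
Step 2 — Component impedances:
  R: Z = R = 1390 Ω
  L: Z = jωL = j·5.799e+04·0.0108 = 0 + j626.3 Ω
Step 3 — Series combination: Z_total = R + L = 1390 + j626.3 Ω = 1525∠24.3° Ω.
Step 4 — Source phasor: V = 72.5∠177.2° V = -72.41 + j3.542 V.
Step 5 — Ohm's law: I = V / Z_total = (-72.41 + j3.542) / (1390 + j626.3) = -0.04235 + j0.02163 A.
Step 6 — Convert to polar: |I| = 0.04755 A, ∠I = 152.9°.

I = 0.04755∠152.9° A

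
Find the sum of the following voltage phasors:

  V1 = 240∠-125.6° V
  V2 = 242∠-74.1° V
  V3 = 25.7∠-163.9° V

Step 1 — Convert each phasor to rectangular form:
  V1 = 240·(cos(-125.6°) + j·sin(-125.6°)) = -139.7 - j195.1 V
  V2 = 242·(cos(-74.1°) + j·sin(-74.1°)) = 66.3 - j232.7 V
  V3 = 25.7·(cos(-163.9°) + j·sin(-163.9°)) = -24.69 - j7.127 V
Step 2 — Sum components: V_total = -98.1 - j435 V.
Step 3 — Convert to polar: |V_total| = 445.9 V, ∠V_total = -102.7°.

V_total = 445.9∠-102.7° V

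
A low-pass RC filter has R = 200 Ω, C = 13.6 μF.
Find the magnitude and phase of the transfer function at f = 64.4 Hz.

Step 1 — Angular frequency: ω = 2π·64.4 = 404.6 rad/s.
Step 2 — Transfer function: H(jω) = 1/(1 + jωRC).
Step 3 — Denominator: 1 + jωRC = 1 + j·404.6·200·1.36e-05 = 1 + j1.101.
Step 4 — H = 0.4522 - j0.4977.
Step 5 — Magnitude: |H| = 0.6725 (-3.4 dB); phase: φ = -47.7°.

|H| = 0.6725 (-3.4 dB), φ = -47.7°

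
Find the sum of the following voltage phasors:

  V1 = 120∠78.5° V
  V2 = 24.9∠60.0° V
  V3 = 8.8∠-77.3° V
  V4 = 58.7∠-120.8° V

Step 1 — Convert each phasor to rectangular form:
  V1 = 120·(cos(78.5°) + j·sin(78.5°)) = 23.92 + j117.6 V
  V2 = 24.9·(cos(60.0°) + j·sin(60.0°)) = 12.45 + j21.56 V
  V3 = 8.8·(cos(-77.3°) + j·sin(-77.3°)) = 1.935 - j8.585 V
  V4 = 58.7·(cos(-120.8°) + j·sin(-120.8°)) = -30.06 - j50.42 V
Step 2 — Sum components: V_total = 8.252 + j80.15 V.
Step 3 — Convert to polar: |V_total| = 80.57 V, ∠V_total = 84.1°.

V_total = 80.57∠84.1° V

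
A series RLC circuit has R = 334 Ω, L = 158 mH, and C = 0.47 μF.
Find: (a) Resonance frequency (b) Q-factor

Step 1 — Resonance condition Im(Z)=0 gives ω₀ = 1/√(LC).
Step 2 — ω₀ = 1/√(0.158·4.7e-07) = 3670 rad/s.
Step 3 — f₀ = ω₀/(2π) = 584 Hz.
Step 4 — Series Q: Q = ω₀L/R = 3670·0.158/334 = 1.736.

(a) f₀ = 584 Hz  (b) Q = 1.736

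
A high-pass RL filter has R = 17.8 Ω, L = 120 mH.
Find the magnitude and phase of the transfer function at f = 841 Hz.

Step 1 — Angular frequency: ω = 2π·841 = 5284 rad/s.
Step 2 — Transfer function: H(jω) = jωL/(R + jωL).
Step 3 — Numerator jωL = j·634.1; denominator R + jωL = 17.8 + j634.1.
Step 4 — H = 0.9992 + j0.02805.
Step 5 — Magnitude: |H| = 0.9996 (-0.0 dB); phase: φ = 1.6°.

|H| = 0.9996 (-0.0 dB), φ = 1.6°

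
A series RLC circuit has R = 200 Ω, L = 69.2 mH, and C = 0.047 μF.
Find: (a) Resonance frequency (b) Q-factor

Step 1 — Resonance condition Im(Z)=0 gives ω₀ = 1/√(LC).
Step 2 — ω₀ = 1/√(0.0692·4.7e-08) = 1.753e+04 rad/s.
Step 3 — f₀ = ω₀/(2π) = 2791 Hz.
Step 4 — Series Q: Q = ω₀L/R = 1.753e+04·0.0692/200 = 6.067.

(a) f₀ = 2791 Hz  (b) Q = 6.067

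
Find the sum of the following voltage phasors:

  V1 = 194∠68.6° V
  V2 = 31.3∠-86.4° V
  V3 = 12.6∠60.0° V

Step 1 — Convert each phasor to rectangular form:
  V1 = 194·(cos(68.6°) + j·sin(68.6°)) = 70.79 + j180.6 V
  V2 = 31.3·(cos(-86.4°) + j·sin(-86.4°)) = 1.965 - j31.24 V
  V3 = 12.6·(cos(60.0°) + j·sin(60.0°)) = 6.3 + j10.91 V
Step 2 — Sum components: V_total = 79.05 + j160.3 V.
Step 3 — Convert to polar: |V_total| = 178.7 V, ∠V_total = 63.7°.

V_total = 178.7∠63.7° V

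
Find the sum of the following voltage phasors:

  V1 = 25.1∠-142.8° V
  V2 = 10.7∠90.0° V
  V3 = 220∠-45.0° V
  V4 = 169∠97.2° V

Step 1 — Convert each phasor to rectangular form:
  V1 = 25.1·(cos(-142.8°) + j·sin(-142.8°)) = -19.99 - j15.18 V
  V2 = 10.7·(cos(90.0°) + j·sin(90.0°)) = 0 + j10.7 V
  V3 = 220·(cos(-45.0°) + j·sin(-45.0°)) = 155.6 - j155.6 V
  V4 = 169·(cos(97.2°) + j·sin(97.2°)) = -21.18 + j167.7 V
Step 2 — Sum components: V_total = 114.4 + j7.628 V.
Step 3 — Convert to polar: |V_total| = 114.6 V, ∠V_total = 3.8°.

V_total = 114.6∠3.8° V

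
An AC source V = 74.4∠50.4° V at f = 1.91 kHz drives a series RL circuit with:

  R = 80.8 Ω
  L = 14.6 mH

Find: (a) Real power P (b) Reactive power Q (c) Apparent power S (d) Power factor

Step 1 — Angular frequency: ω = 2π·f = 2π·1910 = 1.2e+04 rad/s.
Step 2 — Component impedances:
  R: Z = R = 80.8 Ω
  L: Z = jωL = j·1.2e+04·0.0146 = 0 + j175.2 Ω
Step 3 — Series combination: Z_total = R + L = 80.8 + j175.2 Ω = 192.9∠65.2° Ω.
Step 4 — Source phasor: V = 74.4∠50.4° V = 47.42 + j57.33 V.
Step 5 — Current: I = V / Z = 0.3727 - j0.09878 A = 0.3856∠-14.8° A.
Step 6 — Complex power: S = V·I* = 12.01 + j26.05 VA.
Step 7 — Real power: P = Re(S) = 12.01 W.
Step 8 — Reactive power: Q = Im(S) = 26.05 VAR.
Step 9 — Apparent power: |S| = 28.69 VA.
Step 10 — Power factor: PF = P/|S| = 0.4188 (lagging).

(a) P = 12.01 W  (b) Q = 26.05 VAR  (c) S = 28.69 VA  (d) PF = 0.4188 (lagging)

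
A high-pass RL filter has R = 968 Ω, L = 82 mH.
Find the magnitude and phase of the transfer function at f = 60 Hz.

Step 1 — Angular frequency: ω = 2π·60 = 377 rad/s.
Step 2 — Transfer function: H(jω) = jωL/(R + jωL).
Step 3 — Numerator jωL = j·30.91; denominator R + jωL = 968 + j30.91.
Step 4 — H = 0.001019 + j0.0319.
Step 5 — Magnitude: |H| = 0.03192 (-29.9 dB); phase: φ = 88.2°.

|H| = 0.03192 (-29.9 dB), φ = 88.2°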